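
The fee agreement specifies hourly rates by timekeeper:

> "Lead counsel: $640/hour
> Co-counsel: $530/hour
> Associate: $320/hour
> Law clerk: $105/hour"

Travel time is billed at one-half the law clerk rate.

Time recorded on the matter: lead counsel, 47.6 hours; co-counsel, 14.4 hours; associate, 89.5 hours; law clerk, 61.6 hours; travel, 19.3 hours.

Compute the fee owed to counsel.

$74,217.25

Lead counsel: 47.6 × $640 = $30,464.00
Co-counsel: 14.4 × $530 = $7,632.00
Associate: 89.5 × $320 = $28,640.00
Law clerk: 61.6 × $105 = $6,468.00
Subtotal: $30,464.00 + $7,632.00 + $28,640.00 + $6,468.00 = $73,204.00
Travel: 19.3 × ($105 ÷ 2) = 19.3 × $52.50 = $1,013.25
Total: $73,204.00 + $1,013.25 = $74,217.25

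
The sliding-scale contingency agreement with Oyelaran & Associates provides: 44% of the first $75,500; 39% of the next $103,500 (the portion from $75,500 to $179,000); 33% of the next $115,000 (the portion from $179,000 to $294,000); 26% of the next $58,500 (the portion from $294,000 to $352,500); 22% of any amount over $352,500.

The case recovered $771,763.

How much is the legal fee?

First $75,500 at 44% = $33,220.00
Next $103,500 at 39% = $40,365.00
Next $115,000 at 33% = $37,950.00
Next $58,500 at 26% = $15,210.00
Remaining $419,263 at 22% = $92,237.86
Fee: $33,220.00 + $40,365.00 + $37,950.00 + $15,210.00 + $92,237.86 = $218,982.86

$218,982.86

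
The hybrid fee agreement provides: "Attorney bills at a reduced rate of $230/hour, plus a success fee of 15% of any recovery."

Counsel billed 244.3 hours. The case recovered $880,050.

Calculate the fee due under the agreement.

Hourly: 244.3 × $230 = $56,189.00
Success fee: 15% of $880,050 = $132,007.50
Total: $56,189.00 + $132,007.50 = $188,196.50

$188,196.50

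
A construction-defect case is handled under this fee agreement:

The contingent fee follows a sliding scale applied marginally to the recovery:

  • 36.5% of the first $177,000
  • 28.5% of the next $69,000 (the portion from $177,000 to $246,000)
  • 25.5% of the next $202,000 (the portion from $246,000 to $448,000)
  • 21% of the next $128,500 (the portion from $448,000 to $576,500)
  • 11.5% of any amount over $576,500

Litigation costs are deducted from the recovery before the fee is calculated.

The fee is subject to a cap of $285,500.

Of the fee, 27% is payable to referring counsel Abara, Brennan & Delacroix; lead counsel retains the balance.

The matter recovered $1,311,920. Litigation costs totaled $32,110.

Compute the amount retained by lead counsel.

$177,861.32

Fee base (net of costs): $1,311,920 − $32,110 = $1,279,810
First $177,000 at 36.5% = $64,605.00
Next $69,000 at 28.5% = $19,665.00
Next $202,000 at 25.5% = $51,510.00
Next $128,500 at 21% = $26,985.00
Remaining $703,310 at 11.5% = $80,880.65
Fee: $64,605.00 + $19,665.00 + $51,510.00 + $26,985.00 + $80,880.65 = $243,645.65
$243,645.65 is under the $285,500 cap.
Referral share: 27% of $243,645.65 = $65,784.33; lead counsel retains $243,645.65 − $65,784.33 = $177,861.32.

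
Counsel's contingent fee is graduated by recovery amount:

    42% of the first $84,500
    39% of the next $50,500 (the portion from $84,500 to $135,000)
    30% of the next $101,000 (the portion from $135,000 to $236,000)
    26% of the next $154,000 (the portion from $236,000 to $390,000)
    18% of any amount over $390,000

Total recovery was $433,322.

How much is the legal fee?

First $84,500 at 42% = $35,490.00
Next $50,500 at 39% = $19,695.00
Next $101,000 at 30% = $30,300.00
Next $154,000 at 26% = $40,040.00
Remaining $43,322 at 18% = $7,797.96
Fee: $35,490.00 + $19,695.00 + $30,300.00 + $40,040.00 + $7,797.96 = $133,322.96

$133,322.96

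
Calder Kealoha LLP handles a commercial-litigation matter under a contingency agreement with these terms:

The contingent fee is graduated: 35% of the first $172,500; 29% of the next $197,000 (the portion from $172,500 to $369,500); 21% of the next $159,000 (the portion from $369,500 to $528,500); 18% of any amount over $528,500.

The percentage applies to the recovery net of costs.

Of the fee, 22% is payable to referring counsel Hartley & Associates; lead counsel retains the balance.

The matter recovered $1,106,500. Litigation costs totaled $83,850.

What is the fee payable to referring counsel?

$52,765.24

Fee base (net of costs): $1,106,500 − $83,850 = $1,022,650
First $172,500 at 35% = $60,375.00
Next $197,000 at 29% = $57,130.00
Next $159,000 at 21% = $33,390.00
Remaining $494,150 at 18% = $88,947.00
Fee: $60,375.00 + $57,130.00 + $33,390.00 + $88,947.00 = $239,842.00
Referral share: 22% of $239,842.00 = $52,765.24; lead counsel retains $239,842.00 − $52,765.24 = $187,076.76.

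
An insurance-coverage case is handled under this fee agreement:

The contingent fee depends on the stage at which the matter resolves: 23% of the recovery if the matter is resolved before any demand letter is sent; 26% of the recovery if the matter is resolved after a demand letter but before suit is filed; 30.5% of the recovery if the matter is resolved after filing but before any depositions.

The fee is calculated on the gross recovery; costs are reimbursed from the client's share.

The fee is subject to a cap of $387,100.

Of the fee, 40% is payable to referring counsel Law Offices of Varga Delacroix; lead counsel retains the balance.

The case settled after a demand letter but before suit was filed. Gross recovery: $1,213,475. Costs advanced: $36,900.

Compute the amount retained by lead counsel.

Fee base is the gross recovery, $1,213,475; costs are reimbursed separately.
The matter settled after a demand letter but before suit was filed, so the 26% rate applies.
$1,213,475 × 26% = $315,503.50
$315,503.50 is under the $387,100 cap.
Referral share: 40% of $315,503.50 = $126,201.40; lead counsel retains $315,503.50 − $126,201.40 = $189,302.10.

$189,302.10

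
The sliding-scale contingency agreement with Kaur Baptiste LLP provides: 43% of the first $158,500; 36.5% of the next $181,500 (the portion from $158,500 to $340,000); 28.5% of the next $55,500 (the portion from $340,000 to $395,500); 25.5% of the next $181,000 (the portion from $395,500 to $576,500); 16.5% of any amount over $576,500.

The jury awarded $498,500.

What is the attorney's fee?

First $158,500 at 43% = $68,155.00
Next $181,500 at 36.5% = $66,247.50
Next $55,500 at 28.5% = $15,817.50
Remaining $103,000 at 25.5% = $26,265.00
Fee: $68,155.00 + $66,247.50 + $15,817.50 + $26,265.00 = $176,485.00

$176,485.00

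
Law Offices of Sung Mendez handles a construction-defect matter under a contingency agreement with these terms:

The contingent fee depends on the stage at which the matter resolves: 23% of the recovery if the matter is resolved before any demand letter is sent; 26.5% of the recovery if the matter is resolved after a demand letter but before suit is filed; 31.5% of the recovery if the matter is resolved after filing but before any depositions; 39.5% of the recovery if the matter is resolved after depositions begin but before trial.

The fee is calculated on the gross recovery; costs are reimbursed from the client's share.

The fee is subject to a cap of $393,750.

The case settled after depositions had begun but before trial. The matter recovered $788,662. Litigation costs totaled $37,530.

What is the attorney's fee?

Fee base is the gross recovery, $788,662; costs are reimbursed separately.
The matter settled after depositions had begun but before trial, so the 39.5% rate applies.
$788,662 × 39.5% = $311,521.49
$311,521.49 is under the $393,750 cap.

$311,521.49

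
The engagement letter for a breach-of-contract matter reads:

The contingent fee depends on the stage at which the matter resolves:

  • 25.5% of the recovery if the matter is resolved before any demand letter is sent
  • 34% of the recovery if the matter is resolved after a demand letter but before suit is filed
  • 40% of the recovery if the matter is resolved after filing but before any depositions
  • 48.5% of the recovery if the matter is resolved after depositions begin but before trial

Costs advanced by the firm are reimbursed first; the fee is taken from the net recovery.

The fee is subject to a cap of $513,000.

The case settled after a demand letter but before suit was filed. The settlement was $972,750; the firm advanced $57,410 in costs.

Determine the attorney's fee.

Fee base (net of costs): $972,750 − $57,410 = $915,340
The matter settled after a demand letter but before suit was filed, so the 34% rate applies.
$915,340 × 34% = $311,215.60
$311,215.60 is under the $513,000 cap.

$311,215.60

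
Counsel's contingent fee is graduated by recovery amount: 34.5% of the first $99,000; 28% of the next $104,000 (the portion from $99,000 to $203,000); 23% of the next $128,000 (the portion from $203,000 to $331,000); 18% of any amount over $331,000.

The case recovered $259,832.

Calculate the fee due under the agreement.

$76,346.36

First $99,000 at 34.5% = $34,155.00
Next $104,000 at 28% = $29,120.00
Remaining $56,832 at 23% = $13,071.36
Fee: $34,155.00 + $29,120.00 + $13,071.36 = $76,346.36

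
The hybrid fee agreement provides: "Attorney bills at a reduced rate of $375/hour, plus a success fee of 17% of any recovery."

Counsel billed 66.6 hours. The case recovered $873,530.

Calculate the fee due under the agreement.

$173,475.10

Hourly: 66.6 × $375 = $24,975.00
Success fee: 17% of $873,530 = $148,500.10
Total: $24,975.00 + $148,500.10 = $173,475.10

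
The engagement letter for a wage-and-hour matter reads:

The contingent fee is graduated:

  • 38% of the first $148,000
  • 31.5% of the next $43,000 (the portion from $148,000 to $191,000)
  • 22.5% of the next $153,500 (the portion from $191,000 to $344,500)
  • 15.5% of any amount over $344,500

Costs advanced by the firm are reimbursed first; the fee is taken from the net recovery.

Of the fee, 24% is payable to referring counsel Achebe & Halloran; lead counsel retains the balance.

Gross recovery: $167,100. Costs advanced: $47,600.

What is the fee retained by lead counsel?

$34,511.60

Fee base (net of costs): $167,100 − $47,600 = $119,500
First $119,500 at 38% = $45,410.00
Referral share: 24% of $45,410.00 = $10,898.40; lead counsel retains $45,410.00 − $10,898.40 = $34,511.60.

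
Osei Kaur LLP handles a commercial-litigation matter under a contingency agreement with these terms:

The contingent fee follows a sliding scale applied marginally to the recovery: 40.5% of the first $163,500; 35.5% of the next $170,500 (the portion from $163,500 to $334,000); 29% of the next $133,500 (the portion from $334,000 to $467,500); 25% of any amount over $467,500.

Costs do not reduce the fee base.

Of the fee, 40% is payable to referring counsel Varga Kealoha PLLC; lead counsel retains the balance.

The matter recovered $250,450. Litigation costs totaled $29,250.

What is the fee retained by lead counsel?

Fee base is the gross recovery, $250,450; costs are reimbursed separately.
First $163,500 at 40.5% = $66,217.50
Remaining $86,950 at 35.5% = $30,867.25
Fee: $66,217.50 + $30,867.25 = $97,084.75
Referral share: 40% of $97,084.75 = $38,833.90; lead counsel retains $97,084.75 − $38,833.90 = $58,250.85.

$58,250.85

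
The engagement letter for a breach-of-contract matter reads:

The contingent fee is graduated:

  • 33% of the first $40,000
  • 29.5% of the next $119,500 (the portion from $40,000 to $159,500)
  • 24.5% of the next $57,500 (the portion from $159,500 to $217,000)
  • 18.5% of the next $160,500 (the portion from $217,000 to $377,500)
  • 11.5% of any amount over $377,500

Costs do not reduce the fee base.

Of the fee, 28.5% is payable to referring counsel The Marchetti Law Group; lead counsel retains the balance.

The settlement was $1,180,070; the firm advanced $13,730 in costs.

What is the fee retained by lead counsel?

$131,937.56

Fee base is the gross recovery, $1,180,070; costs are reimbursed separately.
First $40,000 at 33% = $13,200.00
Next $119,500 at 29.5% = $35,252.50
Next $57,500 at 24.5% = $14,087.50
Next $160,500 at 18.5% = $29,692.50
Remaining $802,570 at 11.5% = $92,295.55
Fee: $13,200.00 + $35,252.50 + $14,087.50 + $29,692.50 + $92,295.55 = $184,528.05
Referral share: 28.5% of $184,528.05 = $52,590.49; lead counsel retains $184,528.05 − $52,590.49 = $131,937.56.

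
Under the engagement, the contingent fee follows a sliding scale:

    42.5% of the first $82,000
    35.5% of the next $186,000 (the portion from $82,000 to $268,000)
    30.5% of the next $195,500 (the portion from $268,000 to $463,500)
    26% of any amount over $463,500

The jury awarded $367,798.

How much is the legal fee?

First $82,000 at 42.5% = $34,850.00
Next $186,000 at 35.5% = $66,030.00
Remaining $99,798 at 30.5% = $30,438.39
Fee: $34,850.00 + $66,030.00 + $30,438.39 = $131,318.39

$131,318.39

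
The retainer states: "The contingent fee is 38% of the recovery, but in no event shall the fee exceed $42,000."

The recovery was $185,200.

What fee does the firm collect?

38% of $185,200 = $70,376.00
That exceeds the $42,000 cap, so the fee is capped at $42,000.

$42,000.00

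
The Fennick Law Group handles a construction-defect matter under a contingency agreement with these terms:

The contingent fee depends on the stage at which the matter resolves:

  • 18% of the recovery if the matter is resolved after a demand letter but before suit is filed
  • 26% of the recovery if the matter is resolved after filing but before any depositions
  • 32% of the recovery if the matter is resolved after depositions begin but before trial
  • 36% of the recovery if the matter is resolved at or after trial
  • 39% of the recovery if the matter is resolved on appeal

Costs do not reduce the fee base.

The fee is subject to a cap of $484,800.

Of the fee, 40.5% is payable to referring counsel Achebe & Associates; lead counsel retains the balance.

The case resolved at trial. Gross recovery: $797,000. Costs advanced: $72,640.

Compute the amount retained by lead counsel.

$170,717.40

Fee base is the gross recovery, $797,000; costs are reimbursed separately.
The matter resolved at trial, so the 36% rate applies.
$797,000 × 36% = $286,920.00
$286,920.00 is under the $484,800 cap.
Referral share: 40.5% of $286,920.00 = $116,202.60; lead counsel retains $286,920.00 − $116,202.60 = $170,717.40.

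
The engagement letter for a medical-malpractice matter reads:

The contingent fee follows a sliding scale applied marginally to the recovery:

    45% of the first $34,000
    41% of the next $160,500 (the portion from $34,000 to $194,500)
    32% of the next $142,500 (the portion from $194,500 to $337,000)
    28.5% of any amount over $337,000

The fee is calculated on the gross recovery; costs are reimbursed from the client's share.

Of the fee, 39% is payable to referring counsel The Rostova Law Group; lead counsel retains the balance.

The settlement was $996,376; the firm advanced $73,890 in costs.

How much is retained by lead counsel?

$191,922.57

Fee base is the gross recovery, $996,376; costs are reimbursed separately.
First $34,000 at 45% = $15,300.00
Next $160,500 at 41% = $65,805.00
Next $142,500 at 32% = $45,600.00
Remaining $659,376 at 28.5% = $187,922.16
Fee: $15,300.00 + $65,805.00 + $45,600.00 + $187,922.16 = $314,627.16
Referral share: 39% of $314,627.16 = $122,704.59; lead counsel retains $314,627.16 − $122,704.59 = $191,922.57.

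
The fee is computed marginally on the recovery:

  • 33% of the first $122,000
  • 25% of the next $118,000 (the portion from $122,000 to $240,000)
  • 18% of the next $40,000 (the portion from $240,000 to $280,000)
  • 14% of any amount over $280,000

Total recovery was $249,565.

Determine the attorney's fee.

First $122,000 at 33% = $40,260.00
Next $118,000 at 25% = $29,500.00
Remaining $9,565 at 18% = $1,721.70
Fee: $40,260.00 + $29,500.00 + $1,721.70 = $71,481.70

$71,481.70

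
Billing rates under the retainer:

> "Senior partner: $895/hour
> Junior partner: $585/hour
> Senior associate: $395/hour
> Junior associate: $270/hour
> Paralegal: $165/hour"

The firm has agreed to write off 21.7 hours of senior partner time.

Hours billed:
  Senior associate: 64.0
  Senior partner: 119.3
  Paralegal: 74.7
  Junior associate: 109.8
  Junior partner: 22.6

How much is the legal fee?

$167,824.50

Senior partner: 119.3 × $895 = $106,773.50
Junior partner: 22.6 × $585 = $13,221.00
Senior associate: 64.0 × $395 = $25,280.00
Junior associate: 109.8 × $270 = $29,646.00
Paralegal: 74.7 × $165 = $12,325.50
Subtotal: $187,246.00
Write-off: 21.7 × $895 = $19,421.50
Total: $187,246.00 − $19,421.50 = $167,824.50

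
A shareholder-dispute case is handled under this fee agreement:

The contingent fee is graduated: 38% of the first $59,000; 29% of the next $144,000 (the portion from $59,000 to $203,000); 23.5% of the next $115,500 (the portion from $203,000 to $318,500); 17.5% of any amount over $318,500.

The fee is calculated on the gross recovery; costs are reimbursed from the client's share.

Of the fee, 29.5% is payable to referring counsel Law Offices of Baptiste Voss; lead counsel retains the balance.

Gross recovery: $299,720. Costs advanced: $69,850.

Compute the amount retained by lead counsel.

Fee base is the gross recovery, $299,720; costs are reimbursed separately.
First $59,000 at 38% = $22,420.00
Next $144,000 at 29% = $41,760.00
Remaining $96,720 at 23.5% = $22,729.20
Fee: $22,420.00 + $41,760.00 + $22,729.20 = $86,909.20
Referral share: 29.5% of $86,909.20 = $25,638.21; lead counsel retains $86,909.20 − $25,638.21 = $61,270.99.

$61,270.99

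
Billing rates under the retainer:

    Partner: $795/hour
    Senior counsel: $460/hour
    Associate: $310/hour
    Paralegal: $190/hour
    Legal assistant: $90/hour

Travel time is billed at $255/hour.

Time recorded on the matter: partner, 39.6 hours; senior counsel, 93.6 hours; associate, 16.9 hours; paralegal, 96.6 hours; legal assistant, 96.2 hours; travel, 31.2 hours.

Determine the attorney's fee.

Partner: 39.6 × $795 = $31,482.00
Senior counsel: 93.6 × $460 = $43,056.00
Associate: 16.9 × $310 = $5,239.00
Paralegal: 96.6 × $190 = $18,354.00
Legal assistant: 96.2 × $90 = $8,658.00
Subtotal: $31,482.00 + $43,056.00 + $5,239.00 + $18,354.00 + $8,658.00 = $106,789.00
Travel: 31.2 × $255 = $7,956.00
Total: $106,789.00 + $7,956.00 = $114,745.00

$114,745.00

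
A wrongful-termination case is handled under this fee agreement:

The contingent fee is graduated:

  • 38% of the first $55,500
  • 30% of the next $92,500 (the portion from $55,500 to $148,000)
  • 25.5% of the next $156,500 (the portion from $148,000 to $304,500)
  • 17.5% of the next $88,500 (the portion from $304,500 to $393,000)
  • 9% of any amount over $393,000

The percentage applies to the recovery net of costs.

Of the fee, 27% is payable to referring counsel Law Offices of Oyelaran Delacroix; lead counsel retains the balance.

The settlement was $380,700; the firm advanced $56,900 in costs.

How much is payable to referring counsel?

$24,873.75

Fee base (net of costs): $380,700 − $56,900 = $323,800
First $55,500 at 38% = $21,090.00
Next $92,500 at 30% = $27,750.00
Next $156,500 at 25.5% = $39,907.50
Remaining $19,300 at 17.5% = $3,377.50
Fee: $21,090.00 + $27,750.00 + $39,907.50 + $3,377.50 = $92,125.00
Referral share: 27% of $92,125.00 = $24,873.75; lead counsel retains $92,125.00 − $24,873.75 = $67,251.25.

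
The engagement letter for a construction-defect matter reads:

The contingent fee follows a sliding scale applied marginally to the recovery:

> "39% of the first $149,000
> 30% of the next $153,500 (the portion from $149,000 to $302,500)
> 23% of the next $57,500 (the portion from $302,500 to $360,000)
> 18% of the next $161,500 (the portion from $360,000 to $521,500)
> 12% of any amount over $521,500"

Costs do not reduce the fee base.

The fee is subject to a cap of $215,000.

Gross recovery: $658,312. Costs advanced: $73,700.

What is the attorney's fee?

Fee base is the gross recovery, $658,312; costs are reimbursed separately.
First $149,000 at 39% = $58,110.00
Next $153,500 at 30% = $46,050.00
Next $57,500 at 23% = $13,225.00
Next $161,500 at 18% = $29,070.00
Remaining $136,812 at 12% = $16,417.44
Fee: $58,110.00 + $46,050.00 + $13,225.00 + $29,070.00 + $16,417.44 = $162,872.44
$162,872.44 is under the $215,000 cap.

$162,872.44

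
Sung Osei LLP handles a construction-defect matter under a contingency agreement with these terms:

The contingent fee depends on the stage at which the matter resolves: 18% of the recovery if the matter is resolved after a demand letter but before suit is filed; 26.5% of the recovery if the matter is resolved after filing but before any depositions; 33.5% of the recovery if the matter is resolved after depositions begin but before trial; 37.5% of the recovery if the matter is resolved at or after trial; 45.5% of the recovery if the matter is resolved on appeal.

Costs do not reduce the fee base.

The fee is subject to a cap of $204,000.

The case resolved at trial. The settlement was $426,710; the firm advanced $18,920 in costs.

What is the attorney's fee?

$160,016.25

Fee base is the gross recovery, $426,710; costs are reimbursed separately.
The matter resolved at trial, so the 37.5% rate applies.
$426,710 × 37.5% = $160,016.25
$160,016.25 is under the $204,000 cap.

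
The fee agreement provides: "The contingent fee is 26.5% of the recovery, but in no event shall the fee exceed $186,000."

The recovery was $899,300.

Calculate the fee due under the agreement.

26.5% of $899,300 = $238,314.50
That exceeds the $186,000 cap, so the fee is capped at $186,000.

$186,000.00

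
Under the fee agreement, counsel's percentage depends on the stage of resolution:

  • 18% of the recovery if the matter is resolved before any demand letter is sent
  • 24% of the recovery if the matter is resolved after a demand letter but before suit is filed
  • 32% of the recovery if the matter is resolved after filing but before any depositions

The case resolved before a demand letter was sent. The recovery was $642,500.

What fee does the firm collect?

$115,650.00

The matter resolved before a demand letter was sent, so the 18% rate applies.
$642,500 × 18% = $115,650.00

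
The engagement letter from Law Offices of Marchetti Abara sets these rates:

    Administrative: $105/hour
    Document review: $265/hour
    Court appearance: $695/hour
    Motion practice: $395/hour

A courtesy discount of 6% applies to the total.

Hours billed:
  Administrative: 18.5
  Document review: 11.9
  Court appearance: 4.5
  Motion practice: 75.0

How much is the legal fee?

Administrative: 18.5 × $105 = $1,942.50
Document review: 11.9 × $265 = $3,153.50
Court appearance: 4.5 × $695 = $3,127.50
Motion practice: 75.0 × $395 = $29,625.00
Subtotal: $37,848.50
Less 6% discount: −$2,270.91
Total: $37,848.50 − $2,270.91 = $35,577.59

$35,577.59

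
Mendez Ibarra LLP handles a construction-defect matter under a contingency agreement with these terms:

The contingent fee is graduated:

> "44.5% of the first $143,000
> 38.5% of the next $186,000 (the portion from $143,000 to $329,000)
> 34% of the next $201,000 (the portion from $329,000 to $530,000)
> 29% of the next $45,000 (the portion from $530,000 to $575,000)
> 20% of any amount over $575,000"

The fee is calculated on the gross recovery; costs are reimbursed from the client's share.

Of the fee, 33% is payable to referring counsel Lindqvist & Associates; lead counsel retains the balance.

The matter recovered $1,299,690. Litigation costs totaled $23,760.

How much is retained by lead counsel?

$242,253.91

Fee base is the gross recovery, $1,299,690; costs are reimbursed separately.
First $143,000 at 44.5% = $63,635.00
Next $186,000 at 38.5% = $71,610.00
Next $201,000 at 34% = $68,340.00
Next $45,000 at 29% = $13,050.00
Remaining $724,690 at 20% = $144,938.00
Fee: $63,635.00 + $71,610.00 + $68,340.00 + $13,050.00 + $144,938.00 = $361,573.00
Referral share: 33% of $361,573.00 = $119,319.09; lead counsel retains $361,573.00 − $119,319.09 = $242,253.91.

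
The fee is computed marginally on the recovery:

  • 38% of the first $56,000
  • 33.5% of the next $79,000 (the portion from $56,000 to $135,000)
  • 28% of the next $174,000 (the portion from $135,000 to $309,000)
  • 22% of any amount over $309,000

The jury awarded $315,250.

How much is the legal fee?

First $56,000 at 38% = $21,280.00
Next $79,000 at 33.5% = $26,465.00
Next $174,000 at 28% = $48,720.00
Remaining $6,250 at 22% = $1,375.00
Fee: $21,280.00 + $26,465.00 + $48,720.00 + $1,375.00 = $97,840.00

$97,840.00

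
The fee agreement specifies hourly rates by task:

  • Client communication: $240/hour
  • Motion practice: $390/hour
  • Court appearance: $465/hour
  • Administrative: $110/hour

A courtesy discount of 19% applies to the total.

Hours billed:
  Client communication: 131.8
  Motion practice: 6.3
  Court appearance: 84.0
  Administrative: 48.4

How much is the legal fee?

$63,563.13

Client communication: 131.8 × $240 = $31,632.00
Motion practice: 6.3 × $390 = $2,457.00
Court appearance: 84.0 × $465 = $39,060.00
Administrative: 48.4 × $110 = $5,324.00
Subtotal: $78,473.00
Less 19% discount: −$14,909.87
Total: $78,473.00 − $14,909.87 = $63,563.13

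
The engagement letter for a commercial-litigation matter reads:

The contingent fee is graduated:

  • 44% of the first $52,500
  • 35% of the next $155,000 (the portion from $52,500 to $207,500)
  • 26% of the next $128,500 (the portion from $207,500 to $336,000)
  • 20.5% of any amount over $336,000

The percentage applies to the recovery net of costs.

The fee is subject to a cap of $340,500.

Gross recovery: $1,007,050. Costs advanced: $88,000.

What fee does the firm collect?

$230,285.25

Fee base (net of costs): $1,007,050 − $88,000 = $919,050
First $52,500 at 44% = $23,100.00
Next $155,000 at 35% = $54,250.00
Next $128,500 at 26% = $33,410.00
Remaining $583,050 at 20.5% = $119,525.25
Fee: $23,100.00 + $54,250.00 + $33,410.00 + $119,525.25 = $230,285.25
$230,285.25 is under the $340,500 cap.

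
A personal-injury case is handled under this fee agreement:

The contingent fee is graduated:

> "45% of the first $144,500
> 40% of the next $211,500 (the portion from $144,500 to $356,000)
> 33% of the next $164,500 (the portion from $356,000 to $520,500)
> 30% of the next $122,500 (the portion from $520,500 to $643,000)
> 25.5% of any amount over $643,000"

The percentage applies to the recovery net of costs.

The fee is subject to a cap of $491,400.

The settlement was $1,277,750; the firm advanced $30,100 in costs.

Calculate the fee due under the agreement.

$394,845.75

Fee base (net of costs): $1,277,750 − $30,100 = $1,247,650
First $144,500 at 45% = $65,025.00
Next $211,500 at 40% = $84,600.00
Next $164,500 at 33% = $54,285.00
Next $122,500 at 30% = $36,750.00
Remaining $604,650 at 25.5% = $154,185.75
Fee: $65,025.00 + $84,600.00 + $54,285.00 + $36,750.00 + $154,185.75 = $394,845.75
$394,845.75 is under the $491,400 cap.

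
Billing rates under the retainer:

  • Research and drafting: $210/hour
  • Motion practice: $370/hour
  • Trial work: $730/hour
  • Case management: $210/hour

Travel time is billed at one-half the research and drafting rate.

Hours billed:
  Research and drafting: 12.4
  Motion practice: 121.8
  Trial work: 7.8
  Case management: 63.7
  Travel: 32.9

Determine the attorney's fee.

$70,195.50

Research and drafting: 12.4 × $210 = $2,604.00
Motion practice: 121.8 × $370 = $45,066.00
Trial work: 7.8 × $730 = $5,694.00
Case management: 63.7 × $210 = $13,377.00
Subtotal: $2,604.00 + $45,066.00 + $5,694.00 + $13,377.00 = $66,741.00
Travel: 32.9 × ($210 ÷ 2) = 32.9 × $105.00 = $3,454.50
Total: $66,741.00 + $3,454.50 = $70,195.50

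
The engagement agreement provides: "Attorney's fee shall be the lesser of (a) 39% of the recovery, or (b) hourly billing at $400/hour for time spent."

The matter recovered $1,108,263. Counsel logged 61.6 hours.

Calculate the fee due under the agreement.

$24,640.00

(a) 39% of $1,108,263 = $432,222.57
(b) 61.6 × $400 = $24,640.00
The lesser is (b): $24,640.00.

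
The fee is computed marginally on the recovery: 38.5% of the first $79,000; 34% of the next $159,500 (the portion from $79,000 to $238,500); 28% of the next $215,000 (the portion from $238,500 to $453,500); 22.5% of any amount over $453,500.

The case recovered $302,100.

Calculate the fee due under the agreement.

First $79,000 at 38.5% = $30,415.00
Next $159,500 at 34% = $54,230.00
Remaining $63,600 at 28% = $17,808.00
Fee: $30,415.00 + $54,230.00 + $17,808.00 = $102,453.00

$102,453.00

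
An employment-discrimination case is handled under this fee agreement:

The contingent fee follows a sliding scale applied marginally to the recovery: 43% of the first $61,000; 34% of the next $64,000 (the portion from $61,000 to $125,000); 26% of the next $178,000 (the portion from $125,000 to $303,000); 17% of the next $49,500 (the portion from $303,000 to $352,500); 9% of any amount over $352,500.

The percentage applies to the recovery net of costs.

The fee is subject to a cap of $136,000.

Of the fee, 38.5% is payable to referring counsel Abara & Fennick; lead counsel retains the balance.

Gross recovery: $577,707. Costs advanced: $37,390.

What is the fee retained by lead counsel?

Fee base (net of costs): $577,707 − $37,390 = $540,317
First $61,000 at 43% = $26,230.00
Next $64,000 at 34% = $21,760.00
Next $178,000 at 26% = $46,280.00
Next $49,500 at 17% = $8,415.00
Remaining $187,817 at 9% = $16,903.53
Fee: $26,230.00 + $21,760.00 + $46,280.00 + $8,415.00 + $16,903.53 = $119,588.53
$119,588.53 is under the $136,000 cap.
Referral share: 38.5% of $119,588.53 = $46,041.58; lead counsel retains $119,588.53 − $46,041.58 = $73,546.95.

$73,546.95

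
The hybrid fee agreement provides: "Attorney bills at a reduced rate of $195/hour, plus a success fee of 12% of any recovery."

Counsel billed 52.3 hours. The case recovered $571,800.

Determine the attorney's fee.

$78,814.50

Hourly: 52.3 × $195 = $10,198.50
Success fee: 12% of $571,800 = $68,616.00
Total: $10,198.50 + $68,616.00 = $78,814.50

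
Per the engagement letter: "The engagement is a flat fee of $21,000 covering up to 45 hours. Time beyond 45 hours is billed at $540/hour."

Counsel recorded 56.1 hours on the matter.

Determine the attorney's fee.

$26,994.00

Flat fee: $21,000.00
Excess hours: 56.1 − 45 = 11.1
Overrun: 11.1 × $540 = $5,994.00
Total: $21,000.00 + $5,994.00 = $26,994.00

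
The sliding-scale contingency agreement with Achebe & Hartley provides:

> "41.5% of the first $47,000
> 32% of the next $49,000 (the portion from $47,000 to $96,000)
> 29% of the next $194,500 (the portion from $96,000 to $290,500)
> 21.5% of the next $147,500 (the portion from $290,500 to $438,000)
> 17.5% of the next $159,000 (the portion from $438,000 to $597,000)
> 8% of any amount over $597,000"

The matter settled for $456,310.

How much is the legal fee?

First $47,000 at 41.5% = $19,505.00
Next $49,000 at 32% = $15,680.00
Next $194,500 at 29% = $56,405.00
Next $147,500 at 21.5% = $31,712.50
Remaining $18,310 at 17.5% = $3,204.25
Fee: $19,505.00 + $15,680.00 + $56,405.00 + $31,712.50 + $3,204.25 = $126,506.75

$126,506.75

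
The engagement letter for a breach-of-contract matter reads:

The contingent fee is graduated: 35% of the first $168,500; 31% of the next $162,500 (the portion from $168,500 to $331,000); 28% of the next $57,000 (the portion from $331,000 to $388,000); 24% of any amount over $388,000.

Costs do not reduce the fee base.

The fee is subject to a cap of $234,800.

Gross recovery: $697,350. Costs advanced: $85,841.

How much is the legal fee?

$199,554.00

Fee base is the gross recovery, $697,350; costs are reimbursed separately.
First $168,500 at 35% = $58,975.00
Next $162,500 at 31% = $50,375.00
Next $57,000 at 28% = $15,960.00
Remaining $309,350 at 24% = $74,244.00
Fee: $58,975.00 + $50,375.00 + $15,960.00 + $74,244.00 = $199,554.00
$199,554.00 is under the $234,800 cap.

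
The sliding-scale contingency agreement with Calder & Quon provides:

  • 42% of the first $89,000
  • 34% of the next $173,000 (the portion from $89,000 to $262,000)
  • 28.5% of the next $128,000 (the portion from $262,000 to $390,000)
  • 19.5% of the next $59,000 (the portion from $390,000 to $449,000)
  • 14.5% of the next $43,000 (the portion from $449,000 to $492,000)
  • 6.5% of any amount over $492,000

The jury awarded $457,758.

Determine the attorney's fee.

$145,454.91

First $89,000 at 42% = $37,380.00
Next $173,000 at 34% = $58,820.00
Next $128,000 at 28.5% = $36,480.00
Next $59,000 at 19.5% = $11,505.00
Remaining $8,758 at 14.5% = $1,269.91
Fee: $37,380.00 + $58,820.00 + $36,480.00 + $11,505.00 + $1,269.91 = $145,454.91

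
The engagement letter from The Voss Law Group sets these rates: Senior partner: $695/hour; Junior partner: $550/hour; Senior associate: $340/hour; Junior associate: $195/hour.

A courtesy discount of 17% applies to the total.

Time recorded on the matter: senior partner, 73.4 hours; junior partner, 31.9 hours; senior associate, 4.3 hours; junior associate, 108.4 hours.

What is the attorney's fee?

$75,661.14

Senior partner: 73.4 × $695 = $51,013.00
Junior partner: 31.9 × $550 = $17,545.00
Senior associate: 4.3 × $340 = $1,462.00
Junior associate: 108.4 × $195 = $21,138.00
Subtotal: $91,158.00
Less 17% discount: −$15,496.86
Total: $91,158.00 − $15,496.86 = $75,661.14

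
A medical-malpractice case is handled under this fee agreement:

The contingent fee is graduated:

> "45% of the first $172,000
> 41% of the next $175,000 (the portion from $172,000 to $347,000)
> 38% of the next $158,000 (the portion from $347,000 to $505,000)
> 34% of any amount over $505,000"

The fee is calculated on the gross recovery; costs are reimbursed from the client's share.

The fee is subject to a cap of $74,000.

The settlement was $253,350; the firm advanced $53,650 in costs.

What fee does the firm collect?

Fee base is the gross recovery, $253,350; costs are reimbursed separately.
First $172,000 at 45% = $77,400.00
Remaining $81,350 at 41% = $33,353.50
Fee: $77,400.00 + $33,353.50 = $110,753.50
$110,753.50 exceeds the $74,000 cap, so the fee is capped at $74,000.00.

$74,000.00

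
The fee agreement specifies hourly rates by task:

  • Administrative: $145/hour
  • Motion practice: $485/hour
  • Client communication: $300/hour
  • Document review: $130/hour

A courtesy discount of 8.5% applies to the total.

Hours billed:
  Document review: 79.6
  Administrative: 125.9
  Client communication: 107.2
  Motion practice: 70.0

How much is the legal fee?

Administrative: 125.9 × $145 = $18,255.50
Motion practice: 70.0 × $485 = $33,950.00
Client communication: 107.2 × $300 = $32,160.00
Document review: 79.6 × $130 = $10,348.00
Subtotal: $94,713.50
Less 8.5% discount: −$8,050.65
Total: $94,713.50 − $8,050.65 = $86,662.85

$86,662.85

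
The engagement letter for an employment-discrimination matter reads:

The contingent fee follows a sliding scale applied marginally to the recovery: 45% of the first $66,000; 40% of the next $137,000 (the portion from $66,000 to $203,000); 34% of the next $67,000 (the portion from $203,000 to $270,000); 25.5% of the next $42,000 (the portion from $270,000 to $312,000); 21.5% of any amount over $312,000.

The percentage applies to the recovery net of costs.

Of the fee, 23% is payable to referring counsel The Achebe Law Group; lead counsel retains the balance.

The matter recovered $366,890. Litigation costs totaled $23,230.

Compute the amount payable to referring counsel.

$28,703.29

Fee base (net of costs): $366,890 − $23,230 = $343,660
First $66,000 at 45% = $29,700.00
Next $137,000 at 40% = $54,800.00
Next $67,000 at 34% = $22,780.00
Next $42,000 at 25.5% = $10,710.00
Remaining $31,660 at 21.5% = $6,806.90
Fee: $29,700.00 + $54,800.00 + $22,780.00 + $10,710.00 + $6,806.90 = $124,796.90
Referral share: 23% of $124,796.90 = $28,703.29; lead counsel retains $124,796.90 − $28,703.29 = $96,093.61.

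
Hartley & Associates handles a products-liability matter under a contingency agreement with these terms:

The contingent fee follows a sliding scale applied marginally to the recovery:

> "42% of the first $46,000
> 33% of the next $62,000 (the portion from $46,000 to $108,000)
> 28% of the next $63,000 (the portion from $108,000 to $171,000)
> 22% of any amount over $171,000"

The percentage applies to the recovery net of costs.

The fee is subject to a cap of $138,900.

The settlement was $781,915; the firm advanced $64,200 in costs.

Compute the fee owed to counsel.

$138,900.00

Fee base (net of costs): $781,915 − $64,200 = $717,715
First $46,000 at 42% = $19,320.00
Next $62,000 at 33% = $20,460.00
Next $63,000 at 28% = $17,640.00
Remaining $546,715 at 22% = $120,277.30
Fee: $19,320.00 + $20,460.00 + $17,640.00 + $120,277.30 = $177,697.30
$177,697.30 exceeds the $138,900 cap, so the fee is capped at $138,900.00.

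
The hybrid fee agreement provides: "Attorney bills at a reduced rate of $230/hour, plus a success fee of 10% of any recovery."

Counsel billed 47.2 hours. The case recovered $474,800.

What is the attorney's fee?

Hourly: 47.2 × $230 = $10,856.00
Success fee: 10% of $474,800 = $47,480.00
Total: $10,856.00 + $47,480.00 = $58,336.00

$58,336.00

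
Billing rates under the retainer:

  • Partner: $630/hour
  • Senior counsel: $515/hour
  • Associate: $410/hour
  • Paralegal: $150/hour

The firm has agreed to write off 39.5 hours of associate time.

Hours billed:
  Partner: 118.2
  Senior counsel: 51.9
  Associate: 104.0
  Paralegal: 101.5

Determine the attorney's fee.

Partner: 118.2 × $630 = $74,466.00
Senior counsel: 51.9 × $515 = $26,728.50
Associate: 104.0 × $410 = $42,640.00
Paralegal: 101.5 × $150 = $15,225.00
Subtotal: $159,059.50
Write-off: 39.5 × $410 = $16,195.00
Total: $159,059.50 − $16,195.00 = $142,864.50

$142,864.50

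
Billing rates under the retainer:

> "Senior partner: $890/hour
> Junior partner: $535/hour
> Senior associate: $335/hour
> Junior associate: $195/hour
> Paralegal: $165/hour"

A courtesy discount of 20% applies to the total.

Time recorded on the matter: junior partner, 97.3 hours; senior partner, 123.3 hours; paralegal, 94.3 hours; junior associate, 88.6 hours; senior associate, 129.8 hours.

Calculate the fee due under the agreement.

$190,489.60

Senior partner: 123.3 × $890 = $109,737.00
Junior partner: 97.3 × $535 = $52,055.50
Senior associate: 129.8 × $335 = $43,483.00
Junior associate: 88.6 × $195 = $17,277.00
Paralegal: 94.3 × $165 = $15,559.50
Subtotal: $238,112.00
Less 20% discount: −$47,622.40
Total: $238,112.00 − $47,622.40 = $190,489.60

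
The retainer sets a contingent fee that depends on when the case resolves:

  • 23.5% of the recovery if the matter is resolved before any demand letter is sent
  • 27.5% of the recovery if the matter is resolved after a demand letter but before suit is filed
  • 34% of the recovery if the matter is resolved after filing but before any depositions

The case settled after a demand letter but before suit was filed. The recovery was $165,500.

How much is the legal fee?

The matter settled after a demand letter but before suit was filed, so the 27.5% rate applies.
$165,500 × 27.5% = $45,512.50

$45,512.50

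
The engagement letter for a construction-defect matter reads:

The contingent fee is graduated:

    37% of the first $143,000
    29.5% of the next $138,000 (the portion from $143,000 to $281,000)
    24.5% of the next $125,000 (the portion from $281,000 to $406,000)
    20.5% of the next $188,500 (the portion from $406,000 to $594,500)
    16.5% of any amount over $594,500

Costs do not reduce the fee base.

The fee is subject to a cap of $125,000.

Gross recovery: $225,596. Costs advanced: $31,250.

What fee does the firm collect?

$77,275.82

Fee base is the gross recovery, $225,596; costs are reimbursed separately.
First $143,000 at 37% = $52,910.00
Remaining $82,596 at 29.5% = $24,365.82
Fee: $52,910.00 + $24,365.82 = $77,275.82
$77,275.82 is under the $125,000 cap.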